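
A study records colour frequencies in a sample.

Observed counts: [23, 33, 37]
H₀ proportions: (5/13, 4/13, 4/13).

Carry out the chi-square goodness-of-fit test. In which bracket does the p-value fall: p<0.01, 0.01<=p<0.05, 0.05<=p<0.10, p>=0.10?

p-value bracket: 0.01<=p<0.05

n = 93; E_i = n·p_i = [35.77, 28.62, 28.62]
χ² = (23−35.77)²/35.77 + (33−28.62)²/28.62 + (37−28.62)²/28.62 = 7.6871
df = 2
p-value (upper-tail) = 0.02142
→ bracket: 0.01<=p<0.05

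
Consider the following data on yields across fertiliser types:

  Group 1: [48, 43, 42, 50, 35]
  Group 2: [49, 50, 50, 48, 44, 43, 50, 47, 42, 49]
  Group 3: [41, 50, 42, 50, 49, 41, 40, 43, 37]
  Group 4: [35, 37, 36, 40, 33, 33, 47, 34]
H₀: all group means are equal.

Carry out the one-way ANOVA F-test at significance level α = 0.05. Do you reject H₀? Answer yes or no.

reject H₀: yes

Group means [43.60, 47.20, 43.67, 36.88], grand mean 43.062
SSB = Σnᵢ(x̄ᵢ−x̄)² = 482.200; SSW = ΣΣ(x−x̄ᵢ)² = 561.675
MSB = 482.200/3 = 160.7333; MSW = 561.675/28 = 20.0598
F = MSB/MSW = 8.0127
df = (3, 28)
p-value (upper-tail) = 0.00052
At α=0.05: p < α → reject H₀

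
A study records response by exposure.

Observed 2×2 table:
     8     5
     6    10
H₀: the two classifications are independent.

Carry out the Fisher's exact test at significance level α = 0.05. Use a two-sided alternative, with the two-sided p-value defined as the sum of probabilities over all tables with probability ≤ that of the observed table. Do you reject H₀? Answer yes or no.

Margins: r₁=13, r₂=16, c₁=14, c₂=15, n=29
p_obs = C(13,8)·C(16,6)/C(29,14); sum pmf over tables with pmf ≤ p_obs
p-value (two-sided) = 0.27230
At α=0.05: p ≥ α → fail to reject H₀

reject H₀: no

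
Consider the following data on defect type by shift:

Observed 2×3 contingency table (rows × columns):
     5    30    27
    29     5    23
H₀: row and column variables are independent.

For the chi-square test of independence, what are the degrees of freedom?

degrees of freedom = 2

df = (r−1)(c−1) = (2−1)·(3−1) = 2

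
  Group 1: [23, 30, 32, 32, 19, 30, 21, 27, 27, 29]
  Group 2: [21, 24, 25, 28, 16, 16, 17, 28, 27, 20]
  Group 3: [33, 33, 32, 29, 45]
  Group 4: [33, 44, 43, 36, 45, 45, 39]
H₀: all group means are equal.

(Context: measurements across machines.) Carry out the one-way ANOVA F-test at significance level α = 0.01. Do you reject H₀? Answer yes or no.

Group means [27.00, 22.20, 34.40, 40.71], grand mean 29.656
SSB = Σnᵢ(x̄ᵢ−x̄)² = 1594.990; SSW = ΣΣ(x−x̄ᵢ)² = 688.229
MSB = 1594.990/3 = 531.6634; MSW = 688.229/28 = 24.5796
F = MSB/MSW = 21.6303
df = (3, 28)
p-value (upper-tail) = 0.00000
At α=0.01: p < α → reject H₀

reject H₀: yes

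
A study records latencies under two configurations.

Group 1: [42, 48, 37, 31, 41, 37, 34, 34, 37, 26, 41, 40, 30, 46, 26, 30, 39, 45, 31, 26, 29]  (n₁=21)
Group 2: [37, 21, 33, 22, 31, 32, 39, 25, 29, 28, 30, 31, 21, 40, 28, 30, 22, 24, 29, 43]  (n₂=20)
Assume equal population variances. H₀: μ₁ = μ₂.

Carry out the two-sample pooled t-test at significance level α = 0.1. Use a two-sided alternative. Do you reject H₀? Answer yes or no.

reject H₀: yes

x̄₁=35.714, s₁=6.769, n₁=21
x̄₂=29.750, s₂=6.382, n₂=20
s_p² = [20·6.769² + 19·6.382²]/39 = 43.3342
SE = √(s_p²·(1/21+1/20)) = 2.0568
t = (35.714−29.750)/2.0568 = 2.8998
df = 39
p-value (two-sided) = 0.00610
At α=0.1: p < α → reject H₀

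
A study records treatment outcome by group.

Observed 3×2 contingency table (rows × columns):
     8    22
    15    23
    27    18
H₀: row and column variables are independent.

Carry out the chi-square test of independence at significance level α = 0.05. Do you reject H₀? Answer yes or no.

reject H₀: yes

Row totals [30, 38, 45], col totals [50, 63], n=113
χ² = (8−13.27)²/13.27 + (22−16.73)²/16.73 + (15−16.81)²/16.81 + (23−21.19)²/21.19 + (27−19.91)²/19.91 + (18−25.09)²/25.09 = 8.6363
df = 2
p-value (upper-tail) = 0.01332
At α=0.05: p < α → reject H₀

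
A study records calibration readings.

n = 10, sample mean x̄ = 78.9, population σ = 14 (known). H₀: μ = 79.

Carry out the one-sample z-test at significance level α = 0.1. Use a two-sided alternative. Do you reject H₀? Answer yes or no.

SE = σ/√n = 14/√10 = 4.4272
z = (x̄−μ₀)/SE = (78.9−79)/4.4272 = -0.0226
p-value (two-sided) = 0.98198
At α=0.1: p ≥ α → fail to reject H₀

reject H₀: no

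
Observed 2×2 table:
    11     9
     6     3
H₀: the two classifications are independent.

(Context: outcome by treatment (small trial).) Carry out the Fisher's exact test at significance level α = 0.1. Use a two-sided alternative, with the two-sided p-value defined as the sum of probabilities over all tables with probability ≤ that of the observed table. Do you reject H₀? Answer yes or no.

reject H₀: no

Margins: r₁=20, r₂=9, c₁=17, c₂=12, n=29
p_obs = C(20,11)·C(9,6)/C(29,17); sum pmf over tables with pmf ≤ p_obs
p-value (two-sided) = 0.69415
At α=0.1: p ≥ α → fail to reject H₀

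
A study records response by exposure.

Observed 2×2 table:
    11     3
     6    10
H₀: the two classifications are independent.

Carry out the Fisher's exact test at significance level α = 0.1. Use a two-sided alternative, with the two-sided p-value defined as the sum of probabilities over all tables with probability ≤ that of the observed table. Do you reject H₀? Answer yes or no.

reject H₀: yes

Margins: r₁=14, r₂=16, c₁=17, c₂=13, n=30
p_obs = C(14,11)·C(16,6)/C(30,17); sum pmf over tables with pmf ≤ p_obs
p-value (two-sided) = 0.03293
At α=0.1: p < α → reject H₀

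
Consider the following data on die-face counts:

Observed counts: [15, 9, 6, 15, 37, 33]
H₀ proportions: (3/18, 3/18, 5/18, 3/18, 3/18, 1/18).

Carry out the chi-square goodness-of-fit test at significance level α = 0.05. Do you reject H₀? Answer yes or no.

n = 115; E_i = n·p_i = [19.17, 19.17, 31.94, 19.17, 19.17, 6.39]
χ² = (15−19.17)²/19.17 + (9−19.17)²/19.17 + (6−31.94)²/31.94 + (15−19.17)²/19.17 + (37−19.17)²/19.17 + (33−6.39)²/6.39 = 155.7096
df = 5
p-value (upper-tail) = 0.00000
At α=0.05: p < α → reject H₀

reject H₀: yes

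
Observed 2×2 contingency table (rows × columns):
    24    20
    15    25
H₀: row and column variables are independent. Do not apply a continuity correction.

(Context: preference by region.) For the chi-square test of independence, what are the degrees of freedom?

degrees of freedom = 1

df = (r−1)(c−1) = (2−1)·(2−1) = 1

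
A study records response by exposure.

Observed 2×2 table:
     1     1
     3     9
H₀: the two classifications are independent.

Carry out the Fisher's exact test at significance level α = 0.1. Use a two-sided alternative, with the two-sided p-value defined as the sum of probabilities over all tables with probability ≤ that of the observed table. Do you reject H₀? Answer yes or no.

Margins: r₁=2, r₂=12, c₁=4, c₂=10, n=14
p_obs = C(2,1)·C(12,3)/C(14,4); sum pmf over tables with pmf ≤ p_obs
p-value (two-sided) = 0.50549
At α=0.1: p ≥ α → fail to reject H₀

reject H₀: no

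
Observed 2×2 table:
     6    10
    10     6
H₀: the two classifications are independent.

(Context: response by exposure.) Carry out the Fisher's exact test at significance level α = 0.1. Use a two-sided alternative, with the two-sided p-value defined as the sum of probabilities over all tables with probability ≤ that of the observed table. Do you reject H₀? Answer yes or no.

reject H₀: no

Margins: r₁=16, r₂=16, c₁=16, c₂=16, n=32
p_obs = C(16,6)·C(16,10)/C(32,16); sum pmf over tables with pmf ≤ p_obs
p-value (two-sided) = 0.28897
At α=0.1: p ≥ α → fail to reject H₀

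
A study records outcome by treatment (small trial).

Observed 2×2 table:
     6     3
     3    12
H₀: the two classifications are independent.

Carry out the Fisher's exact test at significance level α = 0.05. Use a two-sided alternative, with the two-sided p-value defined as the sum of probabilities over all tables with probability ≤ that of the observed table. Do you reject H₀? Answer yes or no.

Margins: r₁=9, r₂=15, c₁=9, c₂=15, n=24
p_obs = C(9,6)·C(15,3)/C(24,9); sum pmf over tables with pmf ≤ p_obs
p-value (two-sided) = 0.03605
At α=0.05: p < α → reject H₀

reject H₀: yes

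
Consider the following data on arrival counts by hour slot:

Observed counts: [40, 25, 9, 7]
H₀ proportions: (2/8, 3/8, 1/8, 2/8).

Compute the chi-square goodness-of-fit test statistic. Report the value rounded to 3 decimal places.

n = 81; E_i = n·p_i = [20.25, 30.38, 10.12, 20.25]
χ² = (40−20.25)²/20.25 + (25−30.38)²/30.38 + (9−10.12)²/10.12 + (7−20.25)²/20.25 = 29.0082
df = 3

test statistic = 29.008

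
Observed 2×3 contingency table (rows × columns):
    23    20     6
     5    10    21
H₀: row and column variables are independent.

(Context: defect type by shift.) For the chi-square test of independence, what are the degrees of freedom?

df = (r−1)(c−1) = (2−1)·(3−1) = 2

degrees of freedom = 2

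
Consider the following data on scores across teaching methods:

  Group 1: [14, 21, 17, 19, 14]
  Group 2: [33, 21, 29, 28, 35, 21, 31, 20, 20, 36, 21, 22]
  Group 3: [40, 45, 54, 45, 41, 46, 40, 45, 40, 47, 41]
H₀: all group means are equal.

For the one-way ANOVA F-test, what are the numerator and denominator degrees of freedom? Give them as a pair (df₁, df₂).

k = 3 groups, N = 28 total
df = (k−1, N−k) = (3−1, 28−3) = (2, 25)

degrees of freedom = [2, 25]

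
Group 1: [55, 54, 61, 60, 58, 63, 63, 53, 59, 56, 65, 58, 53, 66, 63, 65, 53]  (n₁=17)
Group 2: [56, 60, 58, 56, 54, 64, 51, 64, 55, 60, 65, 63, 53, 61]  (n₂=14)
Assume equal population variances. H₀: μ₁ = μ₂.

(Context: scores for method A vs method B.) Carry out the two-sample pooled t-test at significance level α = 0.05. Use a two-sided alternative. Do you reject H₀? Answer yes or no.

reject H₀: no

x̄₁=59.118, s₁=4.567, n₁=17
x̄₂=58.571, s₂=4.519, n₂=14
s_p² = [16·4.567² + 13·4.519²]/29 = 20.6618
SE = √(s_p²·(1/17+1/14)) = 1.6405
t = (59.118−58.571)/1.6405 = 0.3330
df = 29
p-value (two-sided) = 0.74156
At α=0.05: p ≥ α → fail to reject H₀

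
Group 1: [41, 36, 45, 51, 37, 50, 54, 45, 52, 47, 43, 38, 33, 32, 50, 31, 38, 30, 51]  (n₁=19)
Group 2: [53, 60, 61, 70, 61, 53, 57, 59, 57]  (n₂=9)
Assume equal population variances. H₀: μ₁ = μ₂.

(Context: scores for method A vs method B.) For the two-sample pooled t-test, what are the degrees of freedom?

df = n₁ + n₂ − 2 = 19 + 9 − 2 = 26

degrees of freedom = 26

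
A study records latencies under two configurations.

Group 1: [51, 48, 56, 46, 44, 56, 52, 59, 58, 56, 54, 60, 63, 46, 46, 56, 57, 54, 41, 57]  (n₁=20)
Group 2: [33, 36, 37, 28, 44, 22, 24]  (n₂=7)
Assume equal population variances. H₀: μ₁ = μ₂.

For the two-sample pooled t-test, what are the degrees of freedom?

df = n₁ + n₂ − 2 = 20 + 7 − 2 = 25

degrees of freedom = 25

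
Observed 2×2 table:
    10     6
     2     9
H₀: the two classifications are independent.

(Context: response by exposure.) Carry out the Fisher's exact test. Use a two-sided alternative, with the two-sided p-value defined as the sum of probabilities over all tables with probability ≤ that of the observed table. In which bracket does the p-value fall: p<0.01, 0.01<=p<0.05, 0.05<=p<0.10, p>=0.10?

p-value bracket: 0.01<=p<0.05

Margins: r₁=16, r₂=11, c₁=12, c₂=15, n=27
p_obs = C(16,10)·C(11,2)/C(27,12); sum pmf over tables with pmf ≤ p_obs
p-value (two-sided) = 0.04733
→ bracket: 0.01<=p<0.05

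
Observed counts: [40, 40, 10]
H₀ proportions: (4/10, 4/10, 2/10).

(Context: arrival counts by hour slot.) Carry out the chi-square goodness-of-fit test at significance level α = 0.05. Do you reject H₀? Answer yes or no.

n = 90; E_i = n·p_i = [36.00, 36.00, 18.00]
χ² = (40−36.00)²/36.00 + (40−36.00)²/36.00 + (10−18.00)²/18.00 = 4.4444
df = 2
p-value (upper-tail) = 0.10837
At α=0.05: p ≥ α → fail to reject H₀

reject H₀: no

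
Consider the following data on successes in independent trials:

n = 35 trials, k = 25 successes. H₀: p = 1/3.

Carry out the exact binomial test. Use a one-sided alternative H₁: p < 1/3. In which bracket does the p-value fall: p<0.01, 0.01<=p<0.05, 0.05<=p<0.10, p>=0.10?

Exact binomial: n=35, k=25, p₀=1/3=0.3333
P(X≤25) from Σ C(n,i)·p₀^i·(1−p₀)^(n−i)
p-value (one-sided, H₁ less) = 1.00000
→ bracket: p>=0.10

p-value bracket: p>=0.10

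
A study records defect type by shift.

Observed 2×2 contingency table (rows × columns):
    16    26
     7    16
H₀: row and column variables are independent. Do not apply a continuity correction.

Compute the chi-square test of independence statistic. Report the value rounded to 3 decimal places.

test statistic = 0.381

Row totals [42, 23], col totals [23, 42], n=65
χ² = (16−14.86)²/14.86 + (26−27.14)²/27.14 + (7−8.14)²/8.14 + (16−14.86)²/14.86 = 0.3814
df = 1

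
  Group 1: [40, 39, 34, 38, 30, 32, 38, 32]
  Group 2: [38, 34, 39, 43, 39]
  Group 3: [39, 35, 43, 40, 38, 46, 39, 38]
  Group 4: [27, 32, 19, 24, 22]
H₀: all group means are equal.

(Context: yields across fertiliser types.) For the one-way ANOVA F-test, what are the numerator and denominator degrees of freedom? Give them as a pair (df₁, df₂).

k = 4 groups, N = 26 total
df = (k−1, N−k) = (4−1, 26−4) = (3, 22)

degrees of freedom = [3, 22]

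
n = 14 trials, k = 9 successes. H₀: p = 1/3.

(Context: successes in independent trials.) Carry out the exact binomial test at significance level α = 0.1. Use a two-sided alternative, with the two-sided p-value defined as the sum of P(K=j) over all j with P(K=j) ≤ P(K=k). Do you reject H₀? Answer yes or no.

reject H₀: yes

Exact binomial: n=14, k=9, p₀=1/3=0.3333
P(X=j) = C(n,j)·p₀^j·(1−p₀)^(n−j); p = Σ P(X=j) over j with P(X=j) ≤ P(X=9)
p-value (two-sided) = 0.02086
At α=0.1: p < α → reject H₀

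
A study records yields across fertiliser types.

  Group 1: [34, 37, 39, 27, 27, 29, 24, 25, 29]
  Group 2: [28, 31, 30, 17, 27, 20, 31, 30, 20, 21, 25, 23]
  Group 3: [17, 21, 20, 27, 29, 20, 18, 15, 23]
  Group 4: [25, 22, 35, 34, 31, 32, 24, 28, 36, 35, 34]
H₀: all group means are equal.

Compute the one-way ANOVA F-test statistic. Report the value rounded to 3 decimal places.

Group means [30.11, 25.25, 21.11, 30.55], grand mean 26.829
SSB = Σnᵢ(x̄ᵢ−x̄)² = 573.050; SSW = ΣΣ(x−x̄ᵢ)² = 910.755
MSB = 573.050/3 = 191.0166; MSW = 910.755/37 = 24.6150
F = MSB/MSW = 7.7602
df = (3, 37)

test statistic = 7.760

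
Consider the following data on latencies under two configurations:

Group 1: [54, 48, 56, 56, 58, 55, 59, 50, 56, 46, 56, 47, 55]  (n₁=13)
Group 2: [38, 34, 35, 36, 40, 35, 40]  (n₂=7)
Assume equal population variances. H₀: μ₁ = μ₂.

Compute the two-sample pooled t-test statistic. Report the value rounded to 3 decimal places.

x̄₁=53.538, s₁=4.294, n₁=13
x̄₂=36.857, s₂=2.478, n₂=7
s_p² = [12·4.294² + 6·2.478²]/18 = 14.3382
SE = √(s_p²·(1/13+1/7)) = 1.7752
t = (53.538−36.857)/1.7752 = 9.3970
df = 18

test statistic = 9.397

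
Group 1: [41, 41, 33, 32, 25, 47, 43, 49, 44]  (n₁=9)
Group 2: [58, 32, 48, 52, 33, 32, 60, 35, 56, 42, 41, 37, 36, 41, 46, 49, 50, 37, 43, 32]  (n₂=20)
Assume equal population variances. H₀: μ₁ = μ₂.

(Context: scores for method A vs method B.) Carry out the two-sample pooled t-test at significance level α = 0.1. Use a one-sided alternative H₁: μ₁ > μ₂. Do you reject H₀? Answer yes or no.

x̄₁=39.444, s₁=7.844, n₁=9
x̄₂=43.000, s₂=9.003, n₂=20
s_p² = [8·7.844² + 19·9.003²]/27 = 75.2675
SE = √(s_p²·(1/9+1/20)) = 3.4823
t = (39.444−43.000)/3.4823 = -1.0210
df = 27
p-value (one-sided, H₁ greater) = 0.84185
At α=0.1: p ≥ α → fail to reject H₀

reject H₀: no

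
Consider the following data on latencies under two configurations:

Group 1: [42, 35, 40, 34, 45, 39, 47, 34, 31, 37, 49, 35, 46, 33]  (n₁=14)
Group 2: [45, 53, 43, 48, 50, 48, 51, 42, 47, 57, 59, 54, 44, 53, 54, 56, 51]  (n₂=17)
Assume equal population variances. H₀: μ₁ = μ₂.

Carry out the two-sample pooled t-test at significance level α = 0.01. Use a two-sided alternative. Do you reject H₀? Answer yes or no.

x̄₁=39.071, s₁=5.850, n₁=14
x̄₂=50.294, s₂=5.047, n₂=17
s_p² = [13·5.850² + 16·5.047²]/29 = 29.3951
SE = √(s_p²·(1/14+1/17)) = 1.9567
t = (39.071−50.294)/1.9567 = -5.7354
df = 29
p-value (two-sided) = 0.00000
At α=0.01: p < α → reject H₀

reject H₀: yes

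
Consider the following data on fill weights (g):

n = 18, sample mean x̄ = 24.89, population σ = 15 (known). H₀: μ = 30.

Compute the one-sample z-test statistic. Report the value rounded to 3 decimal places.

test statistic = -1.445

SE = σ/√n = 15/√18 = 3.5355
z = (x̄−μ₀)/SE = (24.89−30)/3.5355 = -1.4453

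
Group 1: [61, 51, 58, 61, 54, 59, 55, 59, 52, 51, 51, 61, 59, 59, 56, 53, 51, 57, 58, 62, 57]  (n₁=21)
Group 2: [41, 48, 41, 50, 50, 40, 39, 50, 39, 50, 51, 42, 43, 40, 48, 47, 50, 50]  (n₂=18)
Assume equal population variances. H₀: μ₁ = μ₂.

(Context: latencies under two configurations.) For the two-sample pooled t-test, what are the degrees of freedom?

df = n₁ + n₂ − 2 = 21 + 18 − 2 = 37

degrees of freedom = 37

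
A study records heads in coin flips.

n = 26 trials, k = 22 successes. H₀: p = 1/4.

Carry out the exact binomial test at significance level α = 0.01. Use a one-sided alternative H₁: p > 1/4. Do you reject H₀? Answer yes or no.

reject H₀: yes

Exact binomial: n=26, k=22, p₀=1/4=0.2500
P(X≥22) from Σ C(n,i)·p₀^i·(1−p₀)^(n−i)
p-value (one-sided, H₁ greater) = 0.00000
At α=0.01: p < α → reject H₀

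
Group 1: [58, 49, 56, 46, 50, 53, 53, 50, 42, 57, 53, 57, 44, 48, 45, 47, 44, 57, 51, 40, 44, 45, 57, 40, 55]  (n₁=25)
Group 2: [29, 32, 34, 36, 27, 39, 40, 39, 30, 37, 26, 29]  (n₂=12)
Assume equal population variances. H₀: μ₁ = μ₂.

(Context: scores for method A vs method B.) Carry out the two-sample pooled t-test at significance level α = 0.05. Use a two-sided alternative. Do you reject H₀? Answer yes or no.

x̄₁=49.640, s₁=5.765, n₁=25
x̄₂=33.167, s₂=4.988, n₂=12
s_p² = [24·5.765² + 11·4.988²]/35 = 30.6122
SE = √(s_p²·(1/25+1/12)) = 1.9431
t = (49.640−33.167)/1.9431 = 8.4780
df = 35
p-value (two-sided) = 0.00000
At α=0.05: p < α → reject H₀

reject H₀: yes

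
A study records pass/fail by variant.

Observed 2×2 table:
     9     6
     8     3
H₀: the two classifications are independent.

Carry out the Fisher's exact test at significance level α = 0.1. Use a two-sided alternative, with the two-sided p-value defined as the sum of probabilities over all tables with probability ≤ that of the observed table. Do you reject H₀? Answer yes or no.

Margins: r₁=15, r₂=11, c₁=17, c₂=9, n=26
p_obs = C(15,9)·C(11,8)/C(26,17); sum pmf over tables with pmf ≤ p_obs
p-value (two-sided) = 0.68284
At α=0.1: p ≥ α → fail to reject H₀

reject H₀: no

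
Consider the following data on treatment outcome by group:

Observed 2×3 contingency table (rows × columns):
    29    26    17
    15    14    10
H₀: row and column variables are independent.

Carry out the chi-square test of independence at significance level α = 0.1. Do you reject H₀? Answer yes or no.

reject H₀: no

Row totals [72, 39], col totals [44, 40, 27], n=111
χ² = (29−28.54)²/28.54 + (26−25.95)²/25.95 + (17−17.51)²/17.51 + (15−15.46)²/15.46 + (14−14.05)²/14.05 + (10−9.49)²/9.49 = 0.0642
df = 2
p-value (upper-tail) = 0.96840
At α=0.1: p ≥ α → fail to reject H₀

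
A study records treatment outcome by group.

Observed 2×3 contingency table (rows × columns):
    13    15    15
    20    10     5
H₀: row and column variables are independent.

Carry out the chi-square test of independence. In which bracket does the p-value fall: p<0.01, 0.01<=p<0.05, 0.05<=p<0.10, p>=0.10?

p-value bracket: 0.01<=p<0.05

Row totals [43, 35], col totals [33, 25, 20], n=78
χ² = (13−18.19)²/18.19 + (15−13.78)²/13.78 + (15−11.03)²/11.03 + (20−14.81)²/14.81 + (10−11.22)²/11.22 + (5−8.97)²/8.97 = 6.7352
df = 2
p-value (upper-tail) = 0.03447
→ bracket: 0.01<=p<0.05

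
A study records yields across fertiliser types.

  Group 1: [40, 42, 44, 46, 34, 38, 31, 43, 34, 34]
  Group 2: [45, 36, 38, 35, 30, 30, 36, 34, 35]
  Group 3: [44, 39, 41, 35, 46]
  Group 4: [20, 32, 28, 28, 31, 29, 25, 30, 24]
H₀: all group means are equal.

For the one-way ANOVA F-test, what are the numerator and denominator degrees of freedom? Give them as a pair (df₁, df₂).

degrees of freedom = [3, 29]

k = 4 groups, N = 33 total
df = (k−1, N−k) = (4−1, 33−4) = (3, 29)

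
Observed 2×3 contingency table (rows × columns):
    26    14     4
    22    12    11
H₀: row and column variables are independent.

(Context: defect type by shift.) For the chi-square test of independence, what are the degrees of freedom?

degrees of freedom = 2

df = (r−1)(c−1) = (2−1)·(3−1) = 2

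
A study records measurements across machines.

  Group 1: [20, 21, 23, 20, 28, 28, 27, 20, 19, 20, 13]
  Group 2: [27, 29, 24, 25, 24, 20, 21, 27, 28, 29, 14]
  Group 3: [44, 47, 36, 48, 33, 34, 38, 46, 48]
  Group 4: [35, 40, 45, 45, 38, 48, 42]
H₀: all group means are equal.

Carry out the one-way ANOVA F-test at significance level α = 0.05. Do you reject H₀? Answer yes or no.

reject H₀: yes

Group means [21.73, 24.36, 41.56, 41.86], grand mean 30.895
SSB = Σnᵢ(x̄ᵢ−x̄)² = 3257.772; SSW = ΣΣ(x−x̄ᵢ)² = 847.807
MSB = 3257.772/3 = 1085.9241; MSW = 847.807/34 = 24.9355
F = MSB/MSW = 43.5493
df = (3, 34)
p-value (upper-tail) = 0.00000
At α=0.05: p < α → reject H₀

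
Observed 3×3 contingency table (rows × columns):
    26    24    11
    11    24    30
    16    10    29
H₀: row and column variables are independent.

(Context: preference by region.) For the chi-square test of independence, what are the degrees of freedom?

df = (r−1)(c−1) = (3−1)·(3−1) = 4

degrees of freedom = 4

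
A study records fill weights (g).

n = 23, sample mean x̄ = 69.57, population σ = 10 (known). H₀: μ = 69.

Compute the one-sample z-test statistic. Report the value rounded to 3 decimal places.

SE = σ/√n = 10/√23 = 2.0851
z = (x̄−μ₀)/SE = (69.57−69)/2.0851 = 0.2734

test statistic = 0.273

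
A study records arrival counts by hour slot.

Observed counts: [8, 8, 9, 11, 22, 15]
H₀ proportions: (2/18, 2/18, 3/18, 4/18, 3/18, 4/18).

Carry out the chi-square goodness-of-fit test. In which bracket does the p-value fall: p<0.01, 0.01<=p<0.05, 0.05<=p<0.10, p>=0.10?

n = 73; E_i = n·p_i = [8.11, 8.11, 12.17, 16.22, 12.17, 16.22]
χ² = (8−8.11)²/8.11 + (8−8.11)²/8.11 + (9−12.17)²/12.17 + (11−16.22)²/16.22 + (22−12.17)²/12.17 + (15−16.22)²/16.22 = 10.5479
df = 5
p-value (upper-tail) = 0.06112
→ bracket: 0.05<=p<0.10

p-value bracket: 0.05<=p<0.10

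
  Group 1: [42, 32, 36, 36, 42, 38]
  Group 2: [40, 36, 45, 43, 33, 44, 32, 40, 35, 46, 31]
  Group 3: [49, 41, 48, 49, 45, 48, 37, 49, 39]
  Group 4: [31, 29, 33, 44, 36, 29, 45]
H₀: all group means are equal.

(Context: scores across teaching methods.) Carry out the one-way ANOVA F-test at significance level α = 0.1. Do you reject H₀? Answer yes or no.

reject H₀: yes

Group means [37.67, 38.64, 45.00, 35.29], grand mean 39.485
SSB = Σnᵢ(x̄ᵢ−x̄)² = 424.935; SSW = ΣΣ(x−x̄ᵢ)² = 831.307
MSB = 424.935/3 = 141.6450; MSW = 831.307/29 = 28.6658
F = MSB/MSW = 4.9413
df = (3, 29)
p-value (upper-tail) = 0.00682
At α=0.1: p < α → reject H₀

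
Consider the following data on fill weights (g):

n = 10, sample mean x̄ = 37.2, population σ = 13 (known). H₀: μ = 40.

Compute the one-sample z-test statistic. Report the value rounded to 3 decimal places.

test statistic = -0.681

SE = σ/√n = 13/√10 = 4.1110
z = (x̄−μ₀)/SE = (37.2−40)/4.1110 = -0.6811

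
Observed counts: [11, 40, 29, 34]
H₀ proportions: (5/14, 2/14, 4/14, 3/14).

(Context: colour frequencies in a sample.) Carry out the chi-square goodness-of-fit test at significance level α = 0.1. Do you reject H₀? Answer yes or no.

reject H₀: yes

n = 114; E_i = n·p_i = [40.71, 16.29, 32.57, 24.43]
χ² = (11−40.71)²/40.71 + (40−16.29)²/16.29 + (29−32.57)²/32.57 + (34−24.43)²/24.43 = 60.3594
df = 3
p-value (upper-tail) = 0.00000
At α=0.1: p < α → reject H₀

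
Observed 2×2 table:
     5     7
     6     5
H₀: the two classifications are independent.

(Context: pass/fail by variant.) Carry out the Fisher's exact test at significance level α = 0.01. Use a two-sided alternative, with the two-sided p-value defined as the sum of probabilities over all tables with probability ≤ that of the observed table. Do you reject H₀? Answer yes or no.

reject H₀: no

Margins: r₁=12, r₂=11, c₁=11, c₂=12, n=23
p_obs = C(12,5)·C(11,6)/C(23,11); sum pmf over tables with pmf ≤ p_obs
p-value (two-sided) = 0.68427
At α=0.01: p ≥ α → fail to reject H₀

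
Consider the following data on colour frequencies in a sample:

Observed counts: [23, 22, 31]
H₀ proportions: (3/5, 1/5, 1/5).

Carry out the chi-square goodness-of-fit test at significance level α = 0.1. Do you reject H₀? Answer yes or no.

reject H₀: yes

n = 76; E_i = n·p_i = [45.60, 15.20, 15.20]
χ² = (23−45.60)²/45.60 + (22−15.20)²/15.20 + (31−15.20)²/15.20 = 30.6667
df = 2
p-value (upper-tail) = 0.00000
At α=0.1: p < α → reject H₀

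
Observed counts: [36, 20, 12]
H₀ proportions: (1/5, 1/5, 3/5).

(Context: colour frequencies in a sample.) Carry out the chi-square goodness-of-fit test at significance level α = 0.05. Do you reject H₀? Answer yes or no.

n = 68; E_i = n·p_i = [13.60, 13.60, 40.80]
χ² = (36−13.60)²/13.60 + (20−13.60)²/13.60 + (12−40.80)²/40.80 = 60.2353
df = 2
p-value (upper-tail) = 0.00000
At α=0.05: p < α → reject H₀

reject H₀: yes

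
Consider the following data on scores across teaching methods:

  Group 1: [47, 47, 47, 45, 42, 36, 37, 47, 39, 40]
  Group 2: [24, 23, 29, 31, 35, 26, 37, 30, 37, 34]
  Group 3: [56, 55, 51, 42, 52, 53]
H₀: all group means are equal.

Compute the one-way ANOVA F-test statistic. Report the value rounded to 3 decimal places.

test statistic = 37.128

Group means [42.70, 30.60, 51.50], grand mean 40.077
SSB = Σnᵢ(x̄ᵢ−x̄)² = 1749.846; SSW = ΣΣ(x−x̄ᵢ)² = 542.000
MSB = 1749.846/2 = 874.9231; MSW = 542.000/23 = 23.5652
F = MSB/MSW = 37.1277
df = (2, 23)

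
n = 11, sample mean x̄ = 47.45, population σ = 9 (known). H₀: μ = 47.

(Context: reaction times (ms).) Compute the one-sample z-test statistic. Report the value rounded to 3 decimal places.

SE = σ/√n = 9/√11 = 2.7136
z = (x̄−μ₀)/SE = (47.45−47)/2.7136 = 0.1658

test statistic = 0.166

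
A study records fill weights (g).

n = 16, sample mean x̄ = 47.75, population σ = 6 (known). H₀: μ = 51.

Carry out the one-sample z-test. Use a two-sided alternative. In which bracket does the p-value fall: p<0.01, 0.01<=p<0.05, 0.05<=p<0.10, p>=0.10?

p-value bracket: 0.01<=p<0.05

SE = σ/√n = 6/√16 = 1.5000
z = (x̄−μ₀)/SE = (47.75−51)/1.5000 = -2.1667
p-value (two-sided) = 0.03026
→ bracket: 0.01<=p<0.05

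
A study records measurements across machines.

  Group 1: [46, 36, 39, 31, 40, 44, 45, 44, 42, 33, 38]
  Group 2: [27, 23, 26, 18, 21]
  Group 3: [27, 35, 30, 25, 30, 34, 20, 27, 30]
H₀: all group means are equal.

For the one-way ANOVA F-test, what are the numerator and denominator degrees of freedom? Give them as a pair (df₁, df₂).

degrees of freedom = [2, 22]

k = 3 groups, N = 25 total
df = (k−1, N−k) = (3−1, 25−3) = (2, 22)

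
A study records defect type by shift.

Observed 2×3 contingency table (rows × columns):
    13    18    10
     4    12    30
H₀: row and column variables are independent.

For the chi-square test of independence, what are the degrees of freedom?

df = (r−1)(c−1) = (2−1)·(3−1) = 2

degrees of freedom = 2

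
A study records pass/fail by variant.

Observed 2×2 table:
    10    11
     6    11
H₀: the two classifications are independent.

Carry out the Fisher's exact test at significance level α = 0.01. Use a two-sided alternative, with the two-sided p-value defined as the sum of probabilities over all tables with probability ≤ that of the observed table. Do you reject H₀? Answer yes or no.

reject H₀: no

Margins: r₁=21, r₂=17, c₁=16, c₂=22, n=38
p_obs = C(21,10)·C(17,6)/C(38,16); sum pmf over tables with pmf ≤ p_obs
p-value (two-sided) = 0.52054
At α=0.01: p ≥ α → fail to reject H₀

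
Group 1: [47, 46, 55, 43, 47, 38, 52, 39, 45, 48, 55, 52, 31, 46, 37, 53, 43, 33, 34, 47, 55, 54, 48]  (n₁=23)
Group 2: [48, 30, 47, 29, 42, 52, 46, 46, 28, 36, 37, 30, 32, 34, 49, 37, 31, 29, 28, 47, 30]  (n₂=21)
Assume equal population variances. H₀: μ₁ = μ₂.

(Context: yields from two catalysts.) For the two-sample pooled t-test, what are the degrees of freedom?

degrees of freedom = 42

df = n₁ + n₂ − 2 = 23 + 21 − 2 = 42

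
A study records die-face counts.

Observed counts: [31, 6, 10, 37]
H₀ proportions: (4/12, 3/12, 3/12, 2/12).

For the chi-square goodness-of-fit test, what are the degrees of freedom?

degrees of freedom = 3

df = k − 1 = 4 − 1 = 3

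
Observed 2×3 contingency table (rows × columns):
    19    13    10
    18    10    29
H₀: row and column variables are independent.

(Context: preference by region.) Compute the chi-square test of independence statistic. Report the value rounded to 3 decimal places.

test statistic = 7.576

Row totals [42, 57], col totals [37, 23, 39], n=99
χ² = (19−15.70)²/15.70 + (13−9.76)²/9.76 + (10−16.55)²/16.55 + (18−21.30)²/21.30 + (10−13.24)²/13.24 + (29−22.45)²/22.45 = 7.5759
df = 2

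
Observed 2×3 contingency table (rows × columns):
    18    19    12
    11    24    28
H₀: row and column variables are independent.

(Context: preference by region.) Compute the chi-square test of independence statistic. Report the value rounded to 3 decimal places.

Row totals [49, 63], col totals [29, 43, 40], n=112
χ² = (18−12.69)²/12.69 + (19−18.81)²/18.81 + (12−17.50)²/17.50 + (11−16.31)²/16.31 + (24−24.19)²/24.19 + (28−22.50)²/22.50 = 7.0309
df = 2

test statistic = 7.031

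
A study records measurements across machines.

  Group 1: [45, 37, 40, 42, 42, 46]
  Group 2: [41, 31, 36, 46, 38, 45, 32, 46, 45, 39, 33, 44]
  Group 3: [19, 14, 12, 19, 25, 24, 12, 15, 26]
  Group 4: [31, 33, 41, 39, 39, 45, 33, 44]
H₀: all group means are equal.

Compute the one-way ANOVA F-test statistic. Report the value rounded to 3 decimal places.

test statistic = 37.553

Group means [42.00, 39.67, 18.44, 38.12], grand mean 34.257
SSB = Σnᵢ(x̄ᵢ−x̄)² = 3080.922; SSW = ΣΣ(x−x̄ᵢ)² = 847.764
MSB = 3080.922/3 = 1026.9739; MSW = 847.764/31 = 27.3472
F = MSB/MSW = 37.5531
df = (3, 31)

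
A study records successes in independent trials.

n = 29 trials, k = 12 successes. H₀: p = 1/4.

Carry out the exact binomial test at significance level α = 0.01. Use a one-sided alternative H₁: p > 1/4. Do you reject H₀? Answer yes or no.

reject H₀: no

Exact binomial: n=29, k=12, p₀=1/4=0.2500
P(X≥12) from Σ C(n,i)·p₀^i·(1−p₀)^(n−i)
p-value (one-sided, H₁ greater) = 0.03903
At α=0.01: p ≥ α → fail to reject H₀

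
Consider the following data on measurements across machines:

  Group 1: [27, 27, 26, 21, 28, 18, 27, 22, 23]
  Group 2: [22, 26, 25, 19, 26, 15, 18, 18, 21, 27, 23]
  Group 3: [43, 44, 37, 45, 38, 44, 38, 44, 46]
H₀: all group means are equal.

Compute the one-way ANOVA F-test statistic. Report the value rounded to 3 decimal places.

Group means [24.33, 21.82, 42.11], grand mean 28.897
SSB = Σnᵢ(x̄ᵢ−x̄)² = 2310.164; SSW = ΣΣ(x−x̄ᵢ)² = 348.525
MSB = 2310.164/2 = 1155.0822; MSW = 348.525/26 = 13.4048
F = MSB/MSW = 86.1692
df = (2, 26)

test statistic = 86.169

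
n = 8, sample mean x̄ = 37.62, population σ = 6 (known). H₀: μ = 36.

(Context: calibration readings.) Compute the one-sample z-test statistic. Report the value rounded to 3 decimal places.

test statistic = 0.764

SE = σ/√n = 6/√8 = 2.1213
z = (x̄−μ₀)/SE = (37.62−36)/2.1213 = 0.7637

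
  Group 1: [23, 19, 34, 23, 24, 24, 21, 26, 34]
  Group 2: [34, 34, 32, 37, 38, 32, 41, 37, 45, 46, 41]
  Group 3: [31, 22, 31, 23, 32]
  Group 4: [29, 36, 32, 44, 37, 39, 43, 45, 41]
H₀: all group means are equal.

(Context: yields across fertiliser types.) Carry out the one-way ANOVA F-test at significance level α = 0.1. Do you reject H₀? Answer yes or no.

reject H₀: yes

Group means [25.33, 37.91, 27.80, 38.44], grand mean 33.235
SSB = Σnᵢ(x̄ᵢ−x̄)² = 1194.186; SSW = ΣΣ(x−x̄ᵢ)² = 795.931
MSB = 1194.186/3 = 398.0621; MSW = 795.931/30 = 26.5310
F = MSB/MSW = 15.0036
df = (3, 30)
p-value (upper-tail) = 0.00000
At α=0.1: p < α → reject H₀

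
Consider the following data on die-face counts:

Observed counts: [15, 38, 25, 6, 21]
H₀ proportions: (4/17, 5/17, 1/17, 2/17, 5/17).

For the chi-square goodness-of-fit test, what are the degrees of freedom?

degrees of freedom = 4

df = k − 1 = 5 − 1 = 4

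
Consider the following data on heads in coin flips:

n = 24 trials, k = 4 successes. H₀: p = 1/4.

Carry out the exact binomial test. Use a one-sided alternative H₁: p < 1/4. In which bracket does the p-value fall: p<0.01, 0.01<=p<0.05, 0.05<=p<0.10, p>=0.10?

p-value bracket: p>=0.10

Exact binomial: n=24, k=4, p₀=1/4=0.2500
P(X≤4) from Σ C(n,i)·p₀^i·(1−p₀)^(n−i)
p-value (one-sided, H₁ less) = 0.24665
→ bracket: p>=0.10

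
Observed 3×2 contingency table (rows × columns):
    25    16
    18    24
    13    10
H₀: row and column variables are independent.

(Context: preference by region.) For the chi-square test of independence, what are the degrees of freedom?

df = (r−1)(c−1) = (3−1)·(2−1) = 2

degrees of freedom = 2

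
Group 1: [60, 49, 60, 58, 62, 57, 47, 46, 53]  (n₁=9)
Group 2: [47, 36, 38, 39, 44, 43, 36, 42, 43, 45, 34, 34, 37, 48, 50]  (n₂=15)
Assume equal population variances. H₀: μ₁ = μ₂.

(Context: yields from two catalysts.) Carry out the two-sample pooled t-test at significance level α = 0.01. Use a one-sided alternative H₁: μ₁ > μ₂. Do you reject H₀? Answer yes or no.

x̄₁=54.667, s₁=6.083, n₁=9
x̄₂=41.067, s₂=5.189, n₂=15
s_p² = [8·6.083² + 14·5.189²]/22 = 30.5879
SE = √(s_p²·(1/9+1/15)) = 2.3319
t = (54.667−41.067)/2.3319 = 5.8321
df = 22
p-value (one-sided, H₁ greater) = 0.00000
At α=0.01: p < α → reject H₀

reject H₀: yes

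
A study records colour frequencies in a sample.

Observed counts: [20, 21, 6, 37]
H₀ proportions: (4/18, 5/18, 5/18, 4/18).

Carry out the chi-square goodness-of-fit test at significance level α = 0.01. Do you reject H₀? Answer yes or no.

reject H₀: yes

n = 84; E_i = n·p_i = [18.67, 23.33, 23.33, 18.67]
χ² = (20−18.67)²/18.67 + (21−23.33)²/23.33 + (6−23.33)²/23.33 + (37−18.67)²/18.67 = 31.2107
df = 3
p-value (upper-tail) = 0.00000
At α=0.01: p < α → reject H₀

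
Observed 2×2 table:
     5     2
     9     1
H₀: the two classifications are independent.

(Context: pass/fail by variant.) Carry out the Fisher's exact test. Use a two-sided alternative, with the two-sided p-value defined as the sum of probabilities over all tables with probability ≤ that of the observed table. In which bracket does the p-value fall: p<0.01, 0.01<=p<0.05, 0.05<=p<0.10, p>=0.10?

p-value bracket: p>=0.10

Margins: r₁=7, r₂=10, c₁=14, c₂=3, n=17
p_obs = C(7,5)·C(10,9)/C(17,14); sum pmf over tables with pmf ≤ p_obs
p-value (two-sided) = 0.53676
→ bracket: p>=0.10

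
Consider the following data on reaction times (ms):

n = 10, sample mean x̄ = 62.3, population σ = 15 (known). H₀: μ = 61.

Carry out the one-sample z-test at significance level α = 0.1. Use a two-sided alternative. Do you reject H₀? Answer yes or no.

reject H₀: no

SE = σ/√n = 15/√10 = 4.7434
z = (x̄−μ₀)/SE = (62.3−61)/4.7434 = 0.2741
p-value (two-sided) = 0.78404
At α=0.1: p ≥ α → fail to reject H₀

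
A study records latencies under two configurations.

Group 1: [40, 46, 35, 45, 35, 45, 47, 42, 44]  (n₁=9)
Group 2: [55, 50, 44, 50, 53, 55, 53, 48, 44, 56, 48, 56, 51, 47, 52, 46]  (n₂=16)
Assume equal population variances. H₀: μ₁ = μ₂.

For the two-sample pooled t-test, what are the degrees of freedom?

degrees of freedom = 23

df = n₁ + n₂ − 2 = 9 + 16 − 2 = 23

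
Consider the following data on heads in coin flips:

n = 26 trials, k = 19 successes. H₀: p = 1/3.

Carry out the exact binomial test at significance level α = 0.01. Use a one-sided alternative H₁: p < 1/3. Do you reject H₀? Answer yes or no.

Exact binomial: n=26, k=19, p₀=1/3=0.3333
P(X≤19) from Σ C(n,i)·p₀^i·(1−p₀)^(n−i)
p-value (one-sided, H₁ less) = 0.99999
At α=0.01: p ≥ α → fail to reject H₀

reject H₀: no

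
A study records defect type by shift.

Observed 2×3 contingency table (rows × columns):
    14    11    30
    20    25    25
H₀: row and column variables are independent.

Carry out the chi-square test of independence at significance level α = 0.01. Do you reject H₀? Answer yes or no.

Row totals [55, 70], col totals [34, 36, 55], n=125
χ² = (14−14.96)²/14.96 + (11−15.84)²/15.84 + (30−24.20)²/24.20 + (20−19.04)²/19.04 + (25−20.16)²/20.16 + (25−30.80)²/30.80 = 5.2332
df = 2
p-value (upper-tail) = 0.07305
At α=0.01: p ≥ α → fail to reject H₀

reject H₀: no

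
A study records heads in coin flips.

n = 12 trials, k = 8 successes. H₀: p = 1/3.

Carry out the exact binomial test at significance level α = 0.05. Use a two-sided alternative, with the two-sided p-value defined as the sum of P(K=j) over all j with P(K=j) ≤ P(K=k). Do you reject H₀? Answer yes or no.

reject H₀: yes

Exact binomial: n=12, k=8, p₀=1/3=0.3333
P(X=j) = C(n,j)·p₀^j·(1−p₀)^(n−j); p = Σ P(X=j) over j with P(X=j) ≤ P(X=8)
p-value (two-sided) = 0.02647
At α=0.05: p < α → reject H₀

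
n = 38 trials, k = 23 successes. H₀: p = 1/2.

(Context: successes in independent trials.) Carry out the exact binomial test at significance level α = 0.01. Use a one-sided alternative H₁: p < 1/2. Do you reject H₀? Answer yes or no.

Exact binomial: n=38, k=23, p₀=1/2=0.5000
P(X≤23) from Σ C(n,i)·p₀^i·(1−p₀)^(n−i)
p-value (one-sided, H₁ less) = 0.92835
At α=0.01: p ≥ α → fail to reject H₀

reject H₀: no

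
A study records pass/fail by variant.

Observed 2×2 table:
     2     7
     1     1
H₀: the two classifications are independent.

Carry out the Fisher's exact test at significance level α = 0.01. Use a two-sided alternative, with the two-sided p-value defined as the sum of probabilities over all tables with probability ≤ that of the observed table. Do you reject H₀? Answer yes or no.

Margins: r₁=9, r₂=2, c₁=3, c₂=8, n=11
p_obs = C(9,2)·C(2,1)/C(11,3); sum pmf over tables with pmf ≤ p_obs
p-value (two-sided) = 0.49091
At α=0.01: p ≥ α → fail to reject H₀

reject H₀: no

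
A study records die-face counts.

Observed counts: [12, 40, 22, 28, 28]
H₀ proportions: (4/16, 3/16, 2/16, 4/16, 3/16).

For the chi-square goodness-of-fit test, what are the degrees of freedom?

df = k − 1 = 5 − 1 = 4

degrees of freedom = 4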